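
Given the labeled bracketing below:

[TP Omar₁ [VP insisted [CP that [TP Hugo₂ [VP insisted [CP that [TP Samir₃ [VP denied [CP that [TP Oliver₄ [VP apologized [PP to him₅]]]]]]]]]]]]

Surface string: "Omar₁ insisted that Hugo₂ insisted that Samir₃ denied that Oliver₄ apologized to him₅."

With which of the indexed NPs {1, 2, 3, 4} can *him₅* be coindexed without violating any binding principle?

{1, 2, 3}

*him* is a pronoun, so Principle B applies: it must be free in its binding domain.
Binding domain of *him₅*: the embedded TP, whose subject is Oliver₄.
*Omar₁* c-commands the pronoun but from outside its binding domain, and is not c-commanded by it → coindexation permitted.
*Hugo₂* c-commands the pronoun but from outside its binding domain, and is not c-commanded by it → coindexation permitted.
*Samir₃* c-commands the pronoun but from outside its binding domain, and is not c-commanded by it → coindexation permitted.
*Oliver₄* c-commands the pronoun within its binding domain → coindexation would violate Principle B.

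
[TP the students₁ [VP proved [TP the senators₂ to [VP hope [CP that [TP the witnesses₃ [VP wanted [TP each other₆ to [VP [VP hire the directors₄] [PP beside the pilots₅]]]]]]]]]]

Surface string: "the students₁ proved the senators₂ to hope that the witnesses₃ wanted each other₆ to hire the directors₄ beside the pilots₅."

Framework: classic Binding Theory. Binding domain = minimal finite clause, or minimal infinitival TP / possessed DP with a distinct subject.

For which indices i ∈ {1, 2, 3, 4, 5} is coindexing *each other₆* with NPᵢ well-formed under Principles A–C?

{3}

*each other* is an anaphor, so Principle A applies: it must be bound in its binding domain.
Binding domain of *each other₆*: the embedded TP, whose subject is the witnesses₃.
*the students₁* c-commands the anaphor but is outside its binding domain → cannot satisfy Principle A.
*the senators₂* c-commands the anaphor but is outside its binding domain → cannot satisfy Principle A.
*the witnesses₃* c-commands the anaphor within its binding domain → licit binder.
*the directors₄* does not c-command the anaphor → cannot bind it.
*the pilots₅* does not c-command the anaphor → cannot bind it.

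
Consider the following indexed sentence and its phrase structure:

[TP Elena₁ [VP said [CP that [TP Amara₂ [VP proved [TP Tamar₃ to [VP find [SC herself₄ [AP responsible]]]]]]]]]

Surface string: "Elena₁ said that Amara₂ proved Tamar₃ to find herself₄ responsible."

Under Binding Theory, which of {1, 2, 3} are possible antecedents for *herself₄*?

{3}

*herself* is an anaphor, so Principle A applies: it must be bound in its binding domain.
Binding domain of *herself₄*: the embedded TP, whose subject is Tamar₃.
*Elena₁* c-commands the anaphor but is outside its binding domain → cannot satisfy Principle A.
*Amara₂* c-commands the anaphor but is outside its binding domain → cannot satisfy Principle A.
*Tamar₃* c-commands the anaphor within its binding domain → licit binder.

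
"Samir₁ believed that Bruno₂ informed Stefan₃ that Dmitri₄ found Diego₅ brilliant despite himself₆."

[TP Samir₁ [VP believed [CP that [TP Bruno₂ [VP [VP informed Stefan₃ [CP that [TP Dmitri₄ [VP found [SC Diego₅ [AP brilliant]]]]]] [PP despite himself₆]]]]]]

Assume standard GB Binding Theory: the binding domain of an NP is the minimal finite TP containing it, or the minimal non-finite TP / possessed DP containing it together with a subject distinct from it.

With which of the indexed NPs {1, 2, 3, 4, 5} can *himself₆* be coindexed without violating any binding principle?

*himself* is an anaphor, so Principle A applies: it must be bound in its binding domain.
Binding domain of *himself₆*: the embedded TP, whose subject is Bruno₂.
*Samir₁* c-commands the anaphor but is outside its binding domain → cannot satisfy Principle A.
*Bruno₂* c-commands the anaphor within its binding domain → licit binder.
*Stefan₃* does not c-command the anaphor → cannot bind it.
*Dmitri₄* does not c-command the anaphor → cannot bind it.
*Diego₅* does not c-command the anaphor → cannot bind it.

{2}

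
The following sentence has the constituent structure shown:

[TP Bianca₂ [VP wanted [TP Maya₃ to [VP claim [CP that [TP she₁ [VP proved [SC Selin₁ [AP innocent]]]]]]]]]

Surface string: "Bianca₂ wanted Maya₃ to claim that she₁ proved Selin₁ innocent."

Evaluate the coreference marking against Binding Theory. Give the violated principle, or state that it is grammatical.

The two coindexed NPs are *she₁* and *Selin₁*.
*Selin₁* is an R-expression. Principle C requires it to be free everywhere.
*she₁* c-commands it and carries the same index.
The R-expression is bound → Principle C violation.

Principle C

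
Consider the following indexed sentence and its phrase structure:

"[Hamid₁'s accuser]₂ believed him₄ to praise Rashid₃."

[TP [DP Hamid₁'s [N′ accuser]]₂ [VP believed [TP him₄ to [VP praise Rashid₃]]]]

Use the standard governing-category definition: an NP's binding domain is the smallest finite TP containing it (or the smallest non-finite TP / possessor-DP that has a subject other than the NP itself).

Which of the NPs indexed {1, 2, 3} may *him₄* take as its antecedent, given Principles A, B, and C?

*him* is a pronoun, so Principle B applies: it must be free in its binding domain.
Binding domain of *him₄*: the matrix TP, whose subject is [Hamid₁'s accuser]₂.
*Hamid₁* and the pronoun do not c-command one another → neither Principle B nor Principle C is at stake; coindexation permitted.
*[Hamid₁'s accuser]₂* c-commands the pronoun within its binding domain → coindexation would violate Principle B.
*Rashid₃*: the pronoun c-commands this R-expression → coindexation would violate Principle C on *Rashid₃*.

{1}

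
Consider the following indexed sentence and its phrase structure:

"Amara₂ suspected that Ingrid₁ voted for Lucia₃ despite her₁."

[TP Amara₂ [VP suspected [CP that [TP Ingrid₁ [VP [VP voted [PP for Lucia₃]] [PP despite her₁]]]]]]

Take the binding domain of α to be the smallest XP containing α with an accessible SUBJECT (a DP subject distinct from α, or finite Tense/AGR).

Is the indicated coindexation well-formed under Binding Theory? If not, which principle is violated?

Principle B

The two coindexed NPs are *Ingrid₁* and *her₁*.
*her₁* is a pronoun. Its binding domain is the embedded TP, whose subject is Ingrid₁.
*Ingrid₁* c-commands it within that domain and carries the same index.
The pronoun is locally bound → Principle B violation.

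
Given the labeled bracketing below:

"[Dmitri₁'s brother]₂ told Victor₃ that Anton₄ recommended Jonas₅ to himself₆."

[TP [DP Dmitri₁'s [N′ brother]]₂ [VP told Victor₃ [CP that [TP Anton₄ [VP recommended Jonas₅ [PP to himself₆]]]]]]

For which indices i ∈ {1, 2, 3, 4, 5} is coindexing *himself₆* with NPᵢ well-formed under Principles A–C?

*himself* is an anaphor, so Principle A applies: it must be bound in its binding domain.
Binding domain of *himself₆*: the embedded TP, whose subject is Anton₄.
*Dmitri₁* does not c-command the anaphor → cannot bind it.
*[Dmitri₁'s brother]₂* c-commands the anaphor but is outside its binding domain → cannot satisfy Principle A.
*Victor₃* c-commands the anaphor but is outside its binding domain → cannot satisfy Principle A.
*Anton₄* c-commands the anaphor within its binding domain → licit binder.
*Jonas₅* c-commands the anaphor within its binding domain → licit binder.

{4, 5}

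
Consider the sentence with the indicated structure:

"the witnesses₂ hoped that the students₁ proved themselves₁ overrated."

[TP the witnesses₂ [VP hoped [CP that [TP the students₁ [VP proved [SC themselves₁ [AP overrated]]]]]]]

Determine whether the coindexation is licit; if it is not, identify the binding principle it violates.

The two coindexed NPs are *the students₁* and *themselves₁*.
*themselves₁* is an anaphor; its binding domain is the embedded TP, whose subject is the students₁. *the students₁* c-commands it within that domain and shares its index, so Principle A is satisfied.
*the students₁* is an R-expression; *themselves₁* does not c-command it, and no other NP shares its index, so Principle C is satisfied.
All principles are respected.

grammatical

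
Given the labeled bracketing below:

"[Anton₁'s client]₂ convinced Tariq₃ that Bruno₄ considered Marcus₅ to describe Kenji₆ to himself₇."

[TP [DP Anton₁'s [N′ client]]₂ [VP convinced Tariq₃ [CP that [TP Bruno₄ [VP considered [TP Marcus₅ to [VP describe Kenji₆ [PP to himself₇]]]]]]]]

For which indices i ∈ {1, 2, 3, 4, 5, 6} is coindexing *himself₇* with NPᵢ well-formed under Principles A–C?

{5, 6}

*himself* is an anaphor, so Principle A applies: it must be bound in its binding domain.
Binding domain of *himself₇*: the embedded TP, whose subject is Marcus₅.
*Anton₁* does not c-command the anaphor → cannot bind it.
*[Anton₁'s client]₂* c-commands the anaphor but is outside its binding domain → cannot satisfy Principle A.
*Tariq₃* c-commands the anaphor but is outside its binding domain → cannot satisfy Principle A.
*Bruno₄* c-commands the anaphor but is outside its binding domain → cannot satisfy Principle A.
*Marcus₅* c-commands the anaphor within its binding domain → licit binder.
*Kenji₆* c-commands the anaphor within its binding domain → licit binder.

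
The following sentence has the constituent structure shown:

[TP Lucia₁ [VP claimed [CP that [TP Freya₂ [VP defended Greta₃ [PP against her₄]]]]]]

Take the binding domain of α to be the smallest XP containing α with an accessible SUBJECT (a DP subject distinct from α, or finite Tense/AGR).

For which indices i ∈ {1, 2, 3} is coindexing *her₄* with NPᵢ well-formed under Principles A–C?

*her* is a pronoun, so Principle B applies: it must be free in its binding domain.
Binding domain of *her₄*: the embedded TP, whose subject is Freya₂.
*Lucia₁* c-commands the pronoun but from outside its binding domain, and is not c-commanded by it → coindexation permitted.
*Freya₂* c-commands the pronoun within its binding domain → coindexation would violate Principle B.
*Greta₃* c-commands the pronoun within its binding domain → coindexation would violate Principle B.

{1}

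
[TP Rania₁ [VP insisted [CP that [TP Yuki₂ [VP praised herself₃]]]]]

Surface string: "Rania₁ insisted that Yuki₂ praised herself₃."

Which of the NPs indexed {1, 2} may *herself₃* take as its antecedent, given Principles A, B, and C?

{2}

*herself* is an anaphor, so Principle A applies: it must be bound in its binding domain.
Binding domain of *herself₃*: the embedded TP, whose subject is Yuki₂.
*Rania₁* c-commands the anaphor but is outside its binding domain → cannot satisfy Principle A.
*Yuki₂* c-commands the anaphor within its binding domain → licit binder.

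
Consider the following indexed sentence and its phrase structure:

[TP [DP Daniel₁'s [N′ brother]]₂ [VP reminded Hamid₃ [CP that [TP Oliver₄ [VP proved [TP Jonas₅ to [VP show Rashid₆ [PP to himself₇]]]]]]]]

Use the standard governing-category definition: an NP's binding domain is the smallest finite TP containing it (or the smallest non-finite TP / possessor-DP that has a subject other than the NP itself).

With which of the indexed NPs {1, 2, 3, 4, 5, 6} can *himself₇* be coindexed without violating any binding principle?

*himself* is an anaphor, so Principle A applies: it must be bound in its binding domain.
Binding domain of *himself₇*: the embedded TP, whose subject is Jonas₅.
*Daniel₁* does not c-command the anaphor → cannot bind it.
*[Daniel₁'s brother]₂* c-commands the anaphor but is outside its binding domain → cannot satisfy Principle A.
*Hamid₃* c-commands the anaphor but is outside its binding domain → cannot satisfy Principle A.
*Oliver₄* c-commands the anaphor but is outside its binding domain → cannot satisfy Principle A.
*Jonas₅* c-commands the anaphor within its binding domain → licit binder.
*Rashid₆* c-commands the anaphor within its binding domain → licit binder.

{5, 6}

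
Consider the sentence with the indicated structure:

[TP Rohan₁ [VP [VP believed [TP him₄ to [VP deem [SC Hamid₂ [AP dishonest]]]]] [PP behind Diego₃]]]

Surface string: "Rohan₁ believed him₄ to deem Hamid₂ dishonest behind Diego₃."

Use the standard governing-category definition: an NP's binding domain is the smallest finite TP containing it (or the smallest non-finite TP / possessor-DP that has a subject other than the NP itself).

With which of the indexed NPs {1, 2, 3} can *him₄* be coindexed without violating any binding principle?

*him* is a pronoun, so Principle B applies: it must be free in its binding domain.
Binding domain of *him₄*: the matrix TP, whose subject is Rohan₁.
*Rohan₁* c-commands the pronoun within its binding domain → coindexation would violate Principle B.
*Hamid₂*: the pronoun c-commands this R-expression → coindexation would violate Principle C on *Hamid₂*.
*Diego₃* and the pronoun do not c-command one another → neither Principle B nor Principle C is at stake; coindexation permitted.

{3}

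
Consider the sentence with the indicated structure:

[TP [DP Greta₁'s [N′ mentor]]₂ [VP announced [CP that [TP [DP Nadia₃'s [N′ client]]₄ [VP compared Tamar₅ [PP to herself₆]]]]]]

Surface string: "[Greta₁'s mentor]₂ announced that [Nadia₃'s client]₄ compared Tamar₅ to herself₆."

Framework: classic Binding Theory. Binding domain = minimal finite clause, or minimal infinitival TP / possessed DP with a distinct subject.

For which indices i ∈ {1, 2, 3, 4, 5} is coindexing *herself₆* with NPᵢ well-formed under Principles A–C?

*herself* is an anaphor, so Principle A applies: it must be bound in its binding domain.
Binding domain of *herself₆*: the embedded TP, whose subject is [Nadia₃'s client]₄.
*Greta₁* does not c-command the anaphor → cannot bind it.
*[Greta₁'s mentor]₂* c-commands the anaphor but is outside its binding domain → cannot satisfy Principle A.
*Nadia₃* does not c-command the anaphor → cannot bind it.
*[Nadia₃'s client]₄* c-commands the anaphor within its binding domain → licit binder.
*Tamar₅* c-commands the anaphor within its binding domain → licit binder.

{4, 5}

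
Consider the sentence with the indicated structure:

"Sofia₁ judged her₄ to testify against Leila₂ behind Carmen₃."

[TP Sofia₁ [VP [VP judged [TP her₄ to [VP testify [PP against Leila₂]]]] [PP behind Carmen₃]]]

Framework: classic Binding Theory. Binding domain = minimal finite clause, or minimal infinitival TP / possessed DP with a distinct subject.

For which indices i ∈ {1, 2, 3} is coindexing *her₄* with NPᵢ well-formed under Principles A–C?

{3}

*her* is a pronoun, so Principle B applies: it must be free in its binding domain.
Binding domain of *her₄*: the matrix TP, whose subject is Sofia₁.
*Sofia₁* c-commands the pronoun within its binding domain → coindexation would violate Principle B.
*Leila₂*: the pronoun c-commands this R-expression → coindexation would violate Principle C on *Leila₂*.
*Carmen₃* and the pronoun do not c-command one another → neither Principle B nor Principle C is at stake; coindexation permitted.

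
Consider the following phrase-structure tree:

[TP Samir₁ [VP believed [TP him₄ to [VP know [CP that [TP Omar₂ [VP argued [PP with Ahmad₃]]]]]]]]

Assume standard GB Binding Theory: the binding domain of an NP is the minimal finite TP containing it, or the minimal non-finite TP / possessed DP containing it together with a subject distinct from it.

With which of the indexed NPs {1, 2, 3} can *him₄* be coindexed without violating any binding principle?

*him* is a pronoun, so Principle B applies: it must be free in its binding domain.
Binding domain of *him₄*: the matrix TP, whose subject is Samir₁.
*Samir₁* c-commands the pronoun within its binding domain → coindexation would violate Principle B.
*Omar₂*: the pronoun c-commands this R-expression → coindexation would violate Principle C on *Omar₂*.
*Ahmad₃*: the pronoun c-commands this R-expression → coindexation would violate Principle C on *Ahmad₃*.

none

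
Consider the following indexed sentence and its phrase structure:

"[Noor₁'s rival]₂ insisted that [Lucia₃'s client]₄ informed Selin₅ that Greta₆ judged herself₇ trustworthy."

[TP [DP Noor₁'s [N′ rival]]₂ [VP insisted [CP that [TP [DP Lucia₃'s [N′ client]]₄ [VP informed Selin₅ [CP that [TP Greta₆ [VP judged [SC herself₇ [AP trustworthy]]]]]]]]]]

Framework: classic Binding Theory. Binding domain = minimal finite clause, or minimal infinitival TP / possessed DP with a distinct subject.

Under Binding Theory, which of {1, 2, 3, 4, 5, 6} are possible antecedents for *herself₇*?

*herself* is an anaphor, so Principle A applies: it must be bound in its binding domain.
Binding domain of *herself₇*: the embedded TP, whose subject is Greta₆.
*Noor₁* does not c-command the anaphor → cannot bind it.
*[Noor₁'s rival]₂* c-commands the anaphor but is outside its binding domain → cannot satisfy Principle A.
*Lucia₃* does not c-command the anaphor → cannot bind it.
*[Lucia₃'s client]₄* c-commands the anaphor but is outside its binding domain → cannot satisfy Principle A.
*Selin₅* c-commands the anaphor but is outside its binding domain → cannot satisfy Principle A.
*Greta₆* c-commands the anaphor within its binding domain → licit binder.

{6}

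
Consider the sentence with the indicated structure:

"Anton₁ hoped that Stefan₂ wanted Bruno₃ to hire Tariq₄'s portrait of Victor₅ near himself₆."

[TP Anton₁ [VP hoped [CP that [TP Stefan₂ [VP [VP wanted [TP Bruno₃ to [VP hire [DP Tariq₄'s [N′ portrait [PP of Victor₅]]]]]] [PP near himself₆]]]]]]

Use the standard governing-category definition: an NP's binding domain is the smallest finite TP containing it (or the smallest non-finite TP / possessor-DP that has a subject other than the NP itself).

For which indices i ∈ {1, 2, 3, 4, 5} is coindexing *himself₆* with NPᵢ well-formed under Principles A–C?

*himself* is an anaphor, so Principle A applies: it must be bound in its binding domain.
Binding domain of *himself₆*: the embedded TP, whose subject is Stefan₂.
*Anton₁* c-commands the anaphor but is outside its binding domain → cannot satisfy Principle A.
*Stefan₂* c-commands the anaphor within its binding domain → licit binder.
*Bruno₃* does not c-command the anaphor → cannot bind it.
*Tariq₄* does not c-command the anaphor → cannot bind it.
*Victor₅* does not c-command the anaphor → cannot bind it.

{2}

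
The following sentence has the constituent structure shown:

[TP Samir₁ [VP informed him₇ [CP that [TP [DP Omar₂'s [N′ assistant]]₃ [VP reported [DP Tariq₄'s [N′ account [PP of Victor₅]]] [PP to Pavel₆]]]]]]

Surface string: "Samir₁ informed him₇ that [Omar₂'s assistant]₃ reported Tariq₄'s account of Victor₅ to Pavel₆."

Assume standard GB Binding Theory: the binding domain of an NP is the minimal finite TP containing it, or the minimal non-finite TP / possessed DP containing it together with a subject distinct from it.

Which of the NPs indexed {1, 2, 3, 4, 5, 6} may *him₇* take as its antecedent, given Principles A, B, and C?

*him* is a pronoun, so Principle B applies: it must be free in its binding domain.
Binding domain of *him₇*: the matrix TP, whose subject is Samir₁.
*Samir₁* c-commands the pronoun within its binding domain → coindexation would violate Principle B.
*Omar₂*: the pronoun c-commands this R-expression → coindexation would violate Principle C on *Omar₂*.
*[Omar₂'s assistant]₃*: the pronoun c-commands this R-expression → coindexation would violate Principle C on *[Omar₂'s assistant]₃*.
*Tariq₄*: the pronoun c-commands this R-expression → coindexation would violate Principle C on *Tariq₄*.
*Victor₅*: the pronoun c-commands this R-expression → coindexation would violate Principle C on *Victor₅*.
*Pavel₆*: the pronoun c-commands this R-expression → coindexation would violate Principle C on *Pavel₆*.

none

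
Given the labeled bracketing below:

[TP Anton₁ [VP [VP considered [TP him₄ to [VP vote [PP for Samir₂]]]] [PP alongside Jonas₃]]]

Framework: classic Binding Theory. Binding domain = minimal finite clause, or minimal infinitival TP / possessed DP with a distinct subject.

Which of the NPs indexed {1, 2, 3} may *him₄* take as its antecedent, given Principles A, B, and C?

{3}

*him* is a pronoun, so Principle B applies: it must be free in its binding domain.
Binding domain of *him₄*: the matrix TP, whose subject is Anton₁.
*Anton₁* c-commands the pronoun within its binding domain → coindexation would violate Principle B.
*Samir₂*: the pronoun c-commands this R-expression → coindexation would violate Principle C on *Samir₂*.
*Jonas₃* and the pronoun do not c-command one another → neither Principle B nor Principle C is at stake; coindexation permitted.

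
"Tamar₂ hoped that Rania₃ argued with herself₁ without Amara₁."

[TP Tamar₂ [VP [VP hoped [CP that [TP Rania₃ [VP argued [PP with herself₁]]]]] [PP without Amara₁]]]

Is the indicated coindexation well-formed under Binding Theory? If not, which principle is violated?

The two coindexed NPs are *Amara₁* and *herself₁*.
*herself₁* is an anaphor. Principle A requires it to be bound within its binding domain — the embedded TP, whose subject is Rania₃.
Within that domain it is c-commanded by *Rania₃*, which does not share its index.
*Amara₁* does not c-command the anaphor at all.
The anaphor is unbound in its domain → Principle A violation.

Principle A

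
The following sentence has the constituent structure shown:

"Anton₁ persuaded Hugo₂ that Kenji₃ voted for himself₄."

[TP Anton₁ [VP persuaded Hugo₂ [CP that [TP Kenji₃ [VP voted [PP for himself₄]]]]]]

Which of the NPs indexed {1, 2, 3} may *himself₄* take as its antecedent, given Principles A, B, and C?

*himself* is an anaphor, so Principle A applies: it must be bound in its binding domain.
Binding domain of *himself₄*: the embedded TP, whose subject is Kenji₃.
*Anton₁* c-commands the anaphor but is outside its binding domain → cannot satisfy Principle A.
*Hugo₂* c-commands the anaphor but is outside its binding domain → cannot satisfy Principle A.
*Kenji₃* c-commands the anaphor within its binding domain → licit binder.

{3}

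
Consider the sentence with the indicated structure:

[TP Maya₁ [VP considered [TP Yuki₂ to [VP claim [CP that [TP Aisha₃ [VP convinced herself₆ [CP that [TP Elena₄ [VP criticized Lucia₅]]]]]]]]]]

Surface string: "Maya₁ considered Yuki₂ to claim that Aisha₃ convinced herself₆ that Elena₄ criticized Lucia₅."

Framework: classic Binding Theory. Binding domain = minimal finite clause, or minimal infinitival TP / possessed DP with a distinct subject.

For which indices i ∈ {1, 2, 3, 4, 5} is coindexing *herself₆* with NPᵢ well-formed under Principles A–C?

{3}

*herself* is an anaphor, so Principle A applies: it must be bound in its binding domain.
Binding domain of *herself₆*: the embedded TP, whose subject is Aisha₃.
*Maya₁* c-commands the anaphor but is outside its binding domain → cannot satisfy Principle A.
*Yuki₂* c-commands the anaphor but is outside its binding domain → cannot satisfy Principle A.
*Aisha₃* c-commands the anaphor within its binding domain → licit binder.
*Elena₄* does not c-command the anaphor → cannot bind it.
*Lucia₅* does not c-command the anaphor → cannot bind it.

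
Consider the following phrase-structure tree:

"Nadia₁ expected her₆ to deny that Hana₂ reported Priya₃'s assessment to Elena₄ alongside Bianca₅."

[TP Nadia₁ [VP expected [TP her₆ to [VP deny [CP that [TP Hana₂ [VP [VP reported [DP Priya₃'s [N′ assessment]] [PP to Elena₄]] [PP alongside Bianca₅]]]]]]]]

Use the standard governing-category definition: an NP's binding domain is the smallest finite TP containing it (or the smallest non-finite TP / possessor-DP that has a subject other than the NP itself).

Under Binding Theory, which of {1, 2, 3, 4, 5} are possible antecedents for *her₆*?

*her* is a pronoun, so Principle B applies: it must be free in its binding domain.
Binding domain of *her₆*: the matrix TP, whose subject is Nadia₁.
*Nadia₁* c-commands the pronoun within its binding domain → coindexation would violate Principle B.
*Hana₂*: the pronoun c-commands this R-expression → coindexation would violate Principle C on *Hana₂*.
*Priya₃*: the pronoun c-commands this R-expression → coindexation would violate Principle C on *Priya₃*.
*Elena₄*: the pronoun c-commands this R-expression → coindexation would violate Principle C on *Elena₄*.
*Bianca₅*: the pronoun c-commands this R-expression → coindexation would violate Principle C on *Bianca₅*.

none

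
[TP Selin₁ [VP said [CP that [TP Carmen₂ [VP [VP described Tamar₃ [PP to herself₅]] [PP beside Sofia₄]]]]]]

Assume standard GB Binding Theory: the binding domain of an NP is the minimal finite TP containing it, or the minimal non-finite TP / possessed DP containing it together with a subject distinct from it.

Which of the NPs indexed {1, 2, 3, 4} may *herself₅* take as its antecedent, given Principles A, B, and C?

*herself* is an anaphor, so Principle A applies: it must be bound in its binding domain.
Binding domain of *herself₅*: the embedded TP, whose subject is Carmen₂.
*Selin₁* c-commands the anaphor but is outside its binding domain → cannot satisfy Principle A.
*Carmen₂* c-commands the anaphor within its binding domain → licit binder.
*Tamar₃* c-commands the anaphor within its binding domain → licit binder.
*Sofia₄* does not c-command the anaphor → cannot bind it.

{2, 3}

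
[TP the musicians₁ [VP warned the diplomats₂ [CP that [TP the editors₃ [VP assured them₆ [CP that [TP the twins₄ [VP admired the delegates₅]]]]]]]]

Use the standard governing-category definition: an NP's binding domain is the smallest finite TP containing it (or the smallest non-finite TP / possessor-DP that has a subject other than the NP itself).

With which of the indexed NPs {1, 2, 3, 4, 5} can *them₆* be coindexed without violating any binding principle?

*them* is a pronoun, so Principle B applies: it must be free in its binding domain.
Binding domain of *them₆*: the embedded TP, whose subject is the editors₃.
*the musicians₁* c-commands the pronoun but from outside its binding domain, and is not c-commanded by it → coindexation permitted.
*the diplomats₂* c-commands the pronoun but from outside its binding domain, and is not c-commanded by it → coindexation permitted.
*the editors₃* c-commands the pronoun within its binding domain → coindexation would violate Principle B.
*the twins₄*: the pronoun c-commands this R-expression → coindexation would violate Principle C on *the twins₄*.
*the delegates₅*: the pronoun c-commands this R-expression → coindexation would violate Principle C on *the delegates₅*.

{1, 2}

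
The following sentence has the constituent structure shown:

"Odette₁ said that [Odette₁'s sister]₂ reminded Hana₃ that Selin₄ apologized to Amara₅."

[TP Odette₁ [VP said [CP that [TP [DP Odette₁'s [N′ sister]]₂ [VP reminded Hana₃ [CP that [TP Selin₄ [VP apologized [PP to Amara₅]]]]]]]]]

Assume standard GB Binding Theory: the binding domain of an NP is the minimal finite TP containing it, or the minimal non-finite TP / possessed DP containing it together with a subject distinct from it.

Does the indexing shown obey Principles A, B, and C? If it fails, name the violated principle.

The two coindexed NPs are *Odette₁* (the higher occurrence) and *Odette₁* (the lower occurrence).
*Odette₁* (the lower occurrence) is an R-expression. Principle C requires it to be free everywhere.
*Odette₁* (the higher occurrence) c-commands it and carries the same index.
The R-expression is bound → Principle C violation.

Principle C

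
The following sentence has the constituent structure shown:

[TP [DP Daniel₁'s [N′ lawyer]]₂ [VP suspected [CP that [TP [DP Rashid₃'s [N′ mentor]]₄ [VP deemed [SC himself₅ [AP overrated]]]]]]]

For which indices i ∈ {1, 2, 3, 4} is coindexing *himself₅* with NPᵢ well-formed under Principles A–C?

{4}

*himself* is an anaphor, so Principle A applies: it must be bound in its binding domain.
Binding domain of *himself₅*: the embedded TP, whose subject is [Rashid₃'s mentor]₄.
*Daniel₁* does not c-command the anaphor → cannot bind it.
*[Daniel₁'s lawyer]₂* c-commands the anaphor but is outside its binding domain → cannot satisfy Principle A.
*Rashid₃* does not c-command the anaphor → cannot bind it.
*[Rashid₃'s mentor]₄* c-commands the anaphor within its binding domain → licit binder.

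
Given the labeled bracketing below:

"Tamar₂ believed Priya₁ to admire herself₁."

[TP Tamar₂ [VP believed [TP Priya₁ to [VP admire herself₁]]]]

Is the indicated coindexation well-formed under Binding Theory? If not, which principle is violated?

The two coindexed NPs are *Priya₁* and *herself₁*.
*herself₁* is an anaphor; its binding domain is the embedded TP, whose subject is Priya₁. *Priya₁* c-commands it within that domain and shares its index, so Principle A is satisfied.
*Priya₁* is an R-expression; *herself₁* does not c-command it, and no other NP shares its index, so Principle C is satisfied.
All principles are respected.

grammatical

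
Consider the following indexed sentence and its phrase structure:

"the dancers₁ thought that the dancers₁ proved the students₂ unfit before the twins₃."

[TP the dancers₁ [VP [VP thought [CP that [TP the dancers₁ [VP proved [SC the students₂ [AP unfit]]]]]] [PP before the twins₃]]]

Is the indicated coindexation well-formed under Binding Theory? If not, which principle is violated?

Principle C

The two coindexed NPs are *the dancers₁* (the lower occurrence) and *the dancers₁* (the higher occurrence).
*the dancers₁* (the lower occurrence) is an R-expression. Principle C requires it to be free everywhere.
*the dancers₁* (the higher occurrence) c-commands it and carries the same index.
The R-expression is bound → Principle C violation.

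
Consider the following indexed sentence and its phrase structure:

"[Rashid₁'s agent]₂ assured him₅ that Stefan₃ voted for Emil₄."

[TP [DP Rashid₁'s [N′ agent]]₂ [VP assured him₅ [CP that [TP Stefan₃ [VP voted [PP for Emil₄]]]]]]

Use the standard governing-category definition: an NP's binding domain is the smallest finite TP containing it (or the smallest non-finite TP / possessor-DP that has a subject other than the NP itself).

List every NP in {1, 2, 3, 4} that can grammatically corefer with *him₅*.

*him* is a pronoun, so Principle B applies: it must be free in its binding domain.
Binding domain of *him₅*: the matrix TP, whose subject is [Rashid₁'s agent]₂.
*Rashid₁* and the pronoun do not c-command one another → neither Principle B nor Principle C is at stake; coindexation permitted.
*[Rashid₁'s agent]₂* c-commands the pronoun within its binding domain → coindexation would violate Principle B.
*Stefan₃*: the pronoun c-commands this R-expression → coindexation would violate Principle C on *Stefan₃*.
*Emil₄*: the pronoun c-commands this R-expression → coindexation would violate Principle C on *Emil₄*.

{1}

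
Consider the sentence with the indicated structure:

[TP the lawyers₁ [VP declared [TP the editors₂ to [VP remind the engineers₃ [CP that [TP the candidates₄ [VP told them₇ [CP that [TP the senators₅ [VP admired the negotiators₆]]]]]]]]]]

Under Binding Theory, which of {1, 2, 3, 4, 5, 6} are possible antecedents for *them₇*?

*them* is a pronoun, so Principle B applies: it must be free in its binding domain.
Binding domain of *them₇*: the embedded TP, whose subject is the candidates₄.
*the lawyers₁* c-commands the pronoun but from outside its binding domain, and is not c-commanded by it → coindexation permitted.
*the editors₂* c-commands the pronoun but from outside its binding domain, and is not c-commanded by it → coindexation permitted.
*the engineers₃* c-commands the pronoun but from outside its binding domain, and is not c-commanded by it → coindexation permitted.
*the candidates₄* c-commands the pronoun within its binding domain → coindexation would violate Principle B.
*the senators₅*: the pronoun c-commands this R-expression → coindexation would violate Principle C on *the senators₅*.
*the negotiators₆*: the pronoun c-commands this R-expression → coindexation would violate Principle C on *the negotiators₆*.

{1, 2, 3}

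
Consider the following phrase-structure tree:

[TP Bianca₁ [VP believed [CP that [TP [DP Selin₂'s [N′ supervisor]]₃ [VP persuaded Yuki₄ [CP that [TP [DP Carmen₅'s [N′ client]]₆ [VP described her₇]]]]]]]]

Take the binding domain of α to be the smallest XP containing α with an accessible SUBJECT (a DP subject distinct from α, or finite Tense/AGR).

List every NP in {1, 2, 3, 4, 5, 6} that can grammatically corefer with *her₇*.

*her* is a pronoun, so Principle B applies: it must be free in its binding domain.
Binding domain of *her₇*: the embedded TP, whose subject is [Carmen₅'s client]₆.
*Bianca₁* c-commands the pronoun but from outside its binding domain, and is not c-commanded by it → coindexation permitted.
*Selin₂* and the pronoun do not c-command one another → neither Principle B nor Principle C is at stake; coindexation permitted.
*[Selin₂'s supervisor]₃* c-commands the pronoun but from outside its binding domain, and is not c-commanded by it → coindexation permitted.
*Yuki₄* c-commands the pronoun but from outside its binding domain, and is not c-commanded by it → coindexation permitted.
*Carmen₅* and the pronoun do not c-command one another → neither Principle B nor Principle C is at stake; coindexation permitted.
*[Carmen₅'s client]₆* c-commands the pronoun within its binding domain → coindexation would violate Principle B.

{1, 2, 3, 4, 5}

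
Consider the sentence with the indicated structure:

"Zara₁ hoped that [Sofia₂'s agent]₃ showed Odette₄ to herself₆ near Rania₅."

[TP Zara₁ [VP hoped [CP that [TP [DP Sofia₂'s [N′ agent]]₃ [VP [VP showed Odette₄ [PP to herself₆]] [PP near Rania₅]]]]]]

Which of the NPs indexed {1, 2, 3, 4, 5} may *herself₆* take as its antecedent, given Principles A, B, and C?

*herself* is an anaphor, so Principle A applies: it must be bound in its binding domain.
Binding domain of *herself₆*: the embedded TP, whose subject is [Sofia₂'s agent]₃.
*Zara₁* c-commands the anaphor but is outside its binding domain → cannot satisfy Principle A.
*Sofia₂* does not c-command the anaphor → cannot bind it.
*[Sofia₂'s agent]₃* c-commands the anaphor within its binding domain → licit binder.
*Odette₄* c-commands the anaphor within its binding domain → licit binder.
*Rania₅* does not c-command the anaphor → cannot bind it.

{3, 4}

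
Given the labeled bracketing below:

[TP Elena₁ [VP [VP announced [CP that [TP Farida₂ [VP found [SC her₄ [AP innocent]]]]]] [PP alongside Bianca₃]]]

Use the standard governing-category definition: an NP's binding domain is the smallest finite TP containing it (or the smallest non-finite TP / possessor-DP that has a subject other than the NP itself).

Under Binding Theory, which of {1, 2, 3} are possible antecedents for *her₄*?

{1, 3}

*her* is a pronoun, so Principle B applies: it must be free in its binding domain.
Binding domain of *her₄*: the embedded TP, whose subject is Farida₂.
*Elena₁* c-commands the pronoun but from outside its binding domain, and is not c-commanded by it → coindexation permitted.
*Farida₂* c-commands the pronoun within its binding domain → coindexation would violate Principle B.
*Bianca₃* and the pronoun do not c-command one another → neither Principle B nor Principle C is at stake; coindexation permitted.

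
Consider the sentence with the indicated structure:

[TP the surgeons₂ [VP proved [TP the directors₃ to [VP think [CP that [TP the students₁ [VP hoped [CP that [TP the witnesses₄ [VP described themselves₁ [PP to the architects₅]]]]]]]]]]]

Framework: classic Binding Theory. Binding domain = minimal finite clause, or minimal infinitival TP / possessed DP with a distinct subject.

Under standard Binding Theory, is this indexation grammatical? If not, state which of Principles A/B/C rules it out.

The two coindexed NPs are *the students₁* and *themselves₁*.
*themselves₁* is an anaphor. Principle A requires it to be bound within its binding domain — the embedded TP, whose subject is the witnesses₄.
Within that domain it is c-commanded by *the witnesses₄*, which does not share its index.
*the students₁* does c-command the anaphor, but from outside its binding domain.
The anaphor is unbound in its domain → Principle A violation.

Principle A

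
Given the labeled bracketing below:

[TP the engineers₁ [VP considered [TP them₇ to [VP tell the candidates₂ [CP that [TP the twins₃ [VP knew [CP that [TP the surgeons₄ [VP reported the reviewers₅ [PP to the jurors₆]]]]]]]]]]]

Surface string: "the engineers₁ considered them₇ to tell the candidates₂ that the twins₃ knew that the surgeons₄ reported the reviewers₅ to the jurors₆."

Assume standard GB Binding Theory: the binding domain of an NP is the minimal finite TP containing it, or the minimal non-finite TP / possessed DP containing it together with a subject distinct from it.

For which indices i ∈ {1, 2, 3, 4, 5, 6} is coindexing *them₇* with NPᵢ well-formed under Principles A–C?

*them* is a pronoun, so Principle B applies: it must be free in its binding domain.
Binding domain of *them₇*: the matrix TP, whose subject is the engineers₁.
*the engineers₁* c-commands the pronoun within its binding domain → coindexation would violate Principle B.
*the candidates₂*: the pronoun c-commands this R-expression → coindexation would violate Principle C on *the candidates₂*.
*the twins₃*: the pronoun c-commands this R-expression → coindexation would violate Principle C on *the twins₃*.
*the surgeons₄*: the pronoun c-commands this R-expression → coindexation would violate Principle C on *the surgeons₄*.
*the reviewers₅*: the pronoun c-commands this R-expression → coindexation would violate Principle C on *the reviewers₅*.
*the jurors₆*: the pronoun c-commands this R-expression → coindexation would violate Principle C on *the jurors₆*.

none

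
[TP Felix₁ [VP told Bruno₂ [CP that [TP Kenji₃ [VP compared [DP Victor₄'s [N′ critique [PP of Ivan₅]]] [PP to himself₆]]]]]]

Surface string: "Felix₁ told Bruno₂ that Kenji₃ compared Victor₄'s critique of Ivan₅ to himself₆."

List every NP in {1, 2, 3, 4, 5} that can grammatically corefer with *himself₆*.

{3}

*himself* is an anaphor, so Principle A applies: it must be bound in its binding domain.
Binding domain of *himself₆*: the embedded TP, whose subject is Kenji₃.
*Felix₁* c-commands the anaphor but is outside its binding domain → cannot satisfy Principle A.
*Bruno₂* c-commands the anaphor but is outside its binding domain → cannot satisfy Principle A.
*Kenji₃* c-commands the anaphor within its binding domain → licit binder.
*Victor₄* does not c-command the anaphor → cannot bind it.
*Ivan₅* does not c-command the anaphor → cannot bind it.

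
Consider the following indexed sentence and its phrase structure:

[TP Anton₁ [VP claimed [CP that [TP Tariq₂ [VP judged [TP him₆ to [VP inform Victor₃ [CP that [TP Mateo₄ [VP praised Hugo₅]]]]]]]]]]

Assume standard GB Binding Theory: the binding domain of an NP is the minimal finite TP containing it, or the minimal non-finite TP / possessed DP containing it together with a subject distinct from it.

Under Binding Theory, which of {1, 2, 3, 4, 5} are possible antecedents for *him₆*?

*him* is a pronoun, so Principle B applies: it must be free in its binding domain.
Binding domain of *him₆*: the embedded TP, whose subject is Tariq₂.
*Anton₁* c-commands the pronoun but from outside its binding domain, and is not c-commanded by it → coindexation permitted.
*Tariq₂* c-commands the pronoun within its binding domain → coindexation would violate Principle B.
*Victor₃*: the pronoun c-commands this R-expression → coindexation would violate Principle C on *Victor₃*.
*Mateo₄*: the pronoun c-commands this R-expression → coindexation would violate Principle C on *Mateo₄*.
*Hugo₅*: the pronoun c-commands this R-expression → coindexation would violate Principle C on *Hugo₅*.

{1}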